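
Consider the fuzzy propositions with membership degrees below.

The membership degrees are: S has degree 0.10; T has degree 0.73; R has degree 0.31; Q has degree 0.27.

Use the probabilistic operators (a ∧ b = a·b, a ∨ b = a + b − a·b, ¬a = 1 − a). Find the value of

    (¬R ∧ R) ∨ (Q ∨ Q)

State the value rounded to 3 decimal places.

¬R = 1 − 0.3100 = 0.6900
¬R ∧ R = a·b on (0.6900, 0.3100) = 0.2139
Q ∨ Q = a + b − a·b on (0.2700, 0.2700) = 0.4671
(¬R ∧ R) ∨ (Q ∨ Q) = a + b − a·b on (0.2139, 0.4671) = 0.5811

0.581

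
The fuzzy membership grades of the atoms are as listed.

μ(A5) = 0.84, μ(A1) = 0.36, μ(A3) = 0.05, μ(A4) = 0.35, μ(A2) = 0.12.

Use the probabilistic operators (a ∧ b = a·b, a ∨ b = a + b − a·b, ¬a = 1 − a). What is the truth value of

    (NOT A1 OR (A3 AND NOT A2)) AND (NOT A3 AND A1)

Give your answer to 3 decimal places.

NOT A1 = 1 − 0.3600 = 0.6400
NOT A2 = 1 − 0.1200 = 0.8800
A3 AND NOT A2 = a·b on (0.0500, 0.8800) = 0.0440
NOT A1 OR (A3 AND NOT A2) = a + b − a·b on (0.6400, 0.0440) = 0.6558
NOT A3 = 1 − 0.0500 = 0.9500
NOT A3 AND A1 = a·b on (0.9500, 0.3600) = 0.3420
(NOT A1 OR (A3 AND NOT A2)) AND (NOT A3 AND A1) = a·b on (0.6558, 0.3420) = 0.2243

0.224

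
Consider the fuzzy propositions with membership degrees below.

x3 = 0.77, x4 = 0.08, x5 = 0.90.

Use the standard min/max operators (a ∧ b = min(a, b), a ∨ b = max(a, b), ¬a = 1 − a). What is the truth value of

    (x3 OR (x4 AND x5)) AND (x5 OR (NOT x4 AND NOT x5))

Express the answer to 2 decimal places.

0.77

x4 AND x5 = min(a, b) on (0.08, 0.90) = 0.08
x3 OR (x4 AND x5) = max(a, b) on (0.77, 0.08) = 0.77
NOT x4 = 1 − 0.08 = 0.92
NOT x5 = 1 − 0.90 = 0.10
NOT x4 AND NOT x5 = min(a, b) on (0.92, 0.10) = 0.10
x5 OR (NOT x4 AND NOT x5) = max(a, b) on (0.90, 0.10) = 0.90
(x3 OR (x4 AND x5)) AND (x5 OR (NOT x4 AND NOT x5)) = min(a, b) on (0.77, 0.90) = 0.77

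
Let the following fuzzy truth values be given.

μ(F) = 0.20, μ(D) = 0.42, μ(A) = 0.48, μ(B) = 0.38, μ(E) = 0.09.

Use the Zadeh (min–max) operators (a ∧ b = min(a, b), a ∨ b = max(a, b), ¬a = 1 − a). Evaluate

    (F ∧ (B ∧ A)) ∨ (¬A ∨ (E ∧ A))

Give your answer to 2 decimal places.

B ∧ A = min(a, b) on (0.38, 0.48) = 0.38
F ∧ (B ∧ A) = min(a, b) on (0.20, 0.38) = 0.20
¬A = 1 − 0.48 = 0.52
E ∧ A = min(a, b) on (0.09, 0.48) = 0.09
¬A ∨ (E ∧ A) = max(a, b) on (0.52, 0.09) = 0.52
(F ∧ (B ∧ A)) ∨ (¬A ∨ (E ∧ A)) = max(a, b) on (0.20, 0.52) = 0.52

0.52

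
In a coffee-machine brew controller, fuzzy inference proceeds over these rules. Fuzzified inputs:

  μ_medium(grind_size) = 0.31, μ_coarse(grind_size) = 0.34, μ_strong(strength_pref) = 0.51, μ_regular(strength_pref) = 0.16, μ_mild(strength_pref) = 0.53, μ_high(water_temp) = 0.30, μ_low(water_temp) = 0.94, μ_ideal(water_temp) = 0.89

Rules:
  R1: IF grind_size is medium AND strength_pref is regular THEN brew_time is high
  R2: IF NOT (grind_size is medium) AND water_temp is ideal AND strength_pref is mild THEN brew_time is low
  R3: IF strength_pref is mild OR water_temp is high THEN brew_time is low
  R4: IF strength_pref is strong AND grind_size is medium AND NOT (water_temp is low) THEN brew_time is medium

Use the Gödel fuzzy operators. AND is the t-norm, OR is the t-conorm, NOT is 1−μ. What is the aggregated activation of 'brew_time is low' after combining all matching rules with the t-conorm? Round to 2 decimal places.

0.53

R1: medium=0.31, regular=0.16; AND[min(a, b)] → w = 0.16
R2: ¬medium=1−0.31=0.69, ideal=0.89, mild=0.53; AND[min(a, b)] → w = 0.53
R3: mild=0.53, high=0.30; OR[max(a, b)] → w = 0.53
R4: strong=0.51, medium=0.31, ¬low=1−0.94=0.06; AND[min(a, b)] → w = 0.06
Rules with consequent 'low': {R2, R3} → strengths 0.53, 0.53
Aggregate via t-conorm [max(a, b)]: 0.53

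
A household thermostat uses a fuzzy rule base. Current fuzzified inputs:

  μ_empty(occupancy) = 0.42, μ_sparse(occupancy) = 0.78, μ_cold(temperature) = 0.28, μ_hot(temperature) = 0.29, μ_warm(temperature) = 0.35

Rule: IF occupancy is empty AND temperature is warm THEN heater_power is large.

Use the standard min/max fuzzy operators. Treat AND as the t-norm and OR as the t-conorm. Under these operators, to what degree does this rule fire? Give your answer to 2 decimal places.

0.35

firing strength: empty=0.42, warm=0.35; AND[min(a, b)] → w = 0.35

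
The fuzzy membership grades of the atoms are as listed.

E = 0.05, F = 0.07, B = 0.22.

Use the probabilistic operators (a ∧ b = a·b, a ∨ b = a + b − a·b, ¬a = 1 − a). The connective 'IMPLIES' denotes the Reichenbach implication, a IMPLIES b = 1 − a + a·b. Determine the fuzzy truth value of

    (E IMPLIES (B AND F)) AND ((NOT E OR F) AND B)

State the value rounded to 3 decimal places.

B AND F = a·b on (0.2200, 0.0700) = 0.0154
E IMPLIES (B AND F)  [Reichenbach: 1 − a + a·b] with a=0.0500, b=0.0154 → 0.9508
NOT E = 1 − 0.0500 = 0.9500
NOT E OR F = a + b − a·b on (0.9500, 0.0700) = 0.9535
(NOT E OR F) AND B = a·b on (0.9535, 0.2200) = 0.2098
(E IMPLIES (B AND F)) AND ((NOT E OR F) AND B) = a·b on (0.9508, 0.2098) = 0.1994

0.199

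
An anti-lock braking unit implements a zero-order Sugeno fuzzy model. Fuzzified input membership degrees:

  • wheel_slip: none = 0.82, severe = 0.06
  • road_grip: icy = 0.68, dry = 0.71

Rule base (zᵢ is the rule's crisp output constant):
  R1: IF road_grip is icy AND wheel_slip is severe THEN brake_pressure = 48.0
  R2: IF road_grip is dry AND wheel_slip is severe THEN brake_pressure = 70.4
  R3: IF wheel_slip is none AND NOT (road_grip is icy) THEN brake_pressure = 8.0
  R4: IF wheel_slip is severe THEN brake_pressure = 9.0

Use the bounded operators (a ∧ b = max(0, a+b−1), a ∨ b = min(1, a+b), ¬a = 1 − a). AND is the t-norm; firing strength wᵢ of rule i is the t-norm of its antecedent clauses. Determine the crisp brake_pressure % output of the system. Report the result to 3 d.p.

R1 (z=48.0): icy=0.68, severe=0.06; AND[max(0, a+b−1)] → w = 0.00
R2 (z=70.4): dry=0.71, severe=0.06; AND[max(0, a+b−1)] → w = 0.00
R3 (z=8.0): none=0.82, ¬icy=1−0.68=0.32; AND[max(0, a+b−1)] → w = 0.14
R4 (z=9.0): severe=0.06 → w = 0.06
Weighted average = (0.00·48.0 + 0.00·70.4 + 0.14·8.0 + 0.06·9.0) / (0.00 + 0.00 + 0.14 + 0.06)
  = 1.6600 / 0.2000 = 8.300

8.300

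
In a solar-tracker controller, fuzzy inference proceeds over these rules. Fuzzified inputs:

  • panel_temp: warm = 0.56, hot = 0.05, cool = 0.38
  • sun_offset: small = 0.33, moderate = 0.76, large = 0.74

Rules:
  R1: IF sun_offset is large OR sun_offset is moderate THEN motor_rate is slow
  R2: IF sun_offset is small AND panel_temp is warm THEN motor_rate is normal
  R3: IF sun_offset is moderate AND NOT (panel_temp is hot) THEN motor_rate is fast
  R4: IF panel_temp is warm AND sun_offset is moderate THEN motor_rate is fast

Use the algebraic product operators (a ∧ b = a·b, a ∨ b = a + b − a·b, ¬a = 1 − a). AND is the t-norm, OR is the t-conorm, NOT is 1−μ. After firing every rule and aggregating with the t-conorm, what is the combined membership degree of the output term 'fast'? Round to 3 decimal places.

0.840

R1: large=0.74, moderate=0.76; OR[a + b − a·b] → w = 0.9376
R2: small=0.33, warm=0.56; AND[a·b] → w = 0.1848
R3: moderate=0.76, ¬hot=1−0.05=0.95; AND[a·b] → w = 0.7220
R4: warm=0.56, moderate=0.76; AND[a·b] → w = 0.4256
Rules with consequent 'fast': {R3, R4} → strengths 0.7220, 0.4256
Aggregate via t-conorm [a + b − a·b]: 0.8403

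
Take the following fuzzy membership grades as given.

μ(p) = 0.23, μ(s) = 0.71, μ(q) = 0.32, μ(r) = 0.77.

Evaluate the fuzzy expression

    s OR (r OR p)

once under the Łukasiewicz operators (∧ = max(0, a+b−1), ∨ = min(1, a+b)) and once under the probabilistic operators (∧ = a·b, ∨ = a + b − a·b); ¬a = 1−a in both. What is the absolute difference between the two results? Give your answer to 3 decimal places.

Under Łukasiewicz:
  r OR p = min(1, a+b) on (0.77, 0.23) = 1.00
  s OR (r OR p) = min(1, a+b) on (0.71, 1.00) = 1.00
  → value = 1.0000
Under probabilistic:
  r OR p = a + b − a·b on (0.7700, 0.2300) = 0.8229
  s OR (r OR p) = a + b − a·b on (0.7100, 0.8229) = 0.9486
  → value = 0.9486
|1.0000 − 0.9486| = 0.051

0.051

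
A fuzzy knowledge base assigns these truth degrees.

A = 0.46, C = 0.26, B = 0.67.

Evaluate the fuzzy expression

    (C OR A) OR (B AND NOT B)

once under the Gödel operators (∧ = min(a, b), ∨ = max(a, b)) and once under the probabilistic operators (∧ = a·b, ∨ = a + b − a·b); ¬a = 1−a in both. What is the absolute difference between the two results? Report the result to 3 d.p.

0.229

Under Gödel:
  C OR A = max(a, b) on (0.26, 0.46) = 0.46
  NOT B = 1 − 0.67 = 0.33
  B AND NOT B = min(a, b) on (0.67, 0.33) = 0.33
  (C OR A) OR (B AND NOT B) = max(a, b) on (0.46, 0.33) = 0.46
  → value = 0.4600
Under probabilistic:
  C OR A = a + b − a·b on (0.2600, 0.4600) = 0.6004
  NOT B = 1 − 0.6700 = 0.3300
  B AND NOT B = a·b on (0.6700, 0.3300) = 0.2211
  (C OR A) OR (B AND NOT B) = a + b − a·b on (0.6004, 0.2211) = 0.6888
  → value = 0.6888
|0.4600 − 0.6888| = 0.229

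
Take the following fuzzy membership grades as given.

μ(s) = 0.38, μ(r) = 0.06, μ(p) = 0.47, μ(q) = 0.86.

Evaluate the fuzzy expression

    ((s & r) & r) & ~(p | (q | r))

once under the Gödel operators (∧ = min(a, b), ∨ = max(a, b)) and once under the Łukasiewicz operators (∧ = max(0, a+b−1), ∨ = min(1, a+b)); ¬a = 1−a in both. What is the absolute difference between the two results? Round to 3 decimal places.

Under Gödel:
  s & r = min(a, b) on (0.38, 0.06) = 0.06
  (s & r) & r = min(a, b) on (0.06, 0.06) = 0.06
  q | r = max(a, b) on (0.86, 0.06) = 0.86
  p | (q | r) = max(a, b) on (0.47, 0.86) = 0.86
  ~(p | (q | r)) = 1 − 0.86 = 0.14
  ((s & r) & r) & ~(p | (q | r)) = min(a, b) on (0.06, 0.14) = 0.06
  → value = 0.0600
Under Łukasiewicz:
  s & r = max(0, a+b−1) on (0.38, 0.06) = 0.00
  (s & r) & r = max(0, a+b−1) on (0.00, 0.06) = 0.00
  q | r = min(1, a+b) on (0.86, 0.06) = 0.92
  p | (q | r) = min(1, a+b) on (0.47, 0.92) = 1.00
  ~(p | (q | r)) = 1 − 1.00 = 0.00
  ((s & r) & r) & ~(p | (q | r)) = max(0, a+b−1) on (0.00, 0.00) = 0.00
  → value = 0.0000
|0.0600 − 0.0000| = 0.060

0.060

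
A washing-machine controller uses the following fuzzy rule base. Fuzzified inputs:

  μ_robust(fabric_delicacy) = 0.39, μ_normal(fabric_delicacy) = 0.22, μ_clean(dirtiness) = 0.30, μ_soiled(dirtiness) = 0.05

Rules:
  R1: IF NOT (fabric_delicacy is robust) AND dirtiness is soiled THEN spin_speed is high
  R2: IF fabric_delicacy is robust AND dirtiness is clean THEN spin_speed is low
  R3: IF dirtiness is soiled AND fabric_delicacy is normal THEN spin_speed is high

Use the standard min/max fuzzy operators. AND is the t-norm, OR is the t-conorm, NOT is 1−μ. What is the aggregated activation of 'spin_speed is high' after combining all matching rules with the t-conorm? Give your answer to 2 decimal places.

R1: ¬robust=1−0.39=0.61, soiled=0.05; AND[min(a, b)] → w = 0.05
R2: robust=0.39, clean=0.30; AND[min(a, b)] → w = 0.30
R3: soiled=0.05, normal=0.22; AND[min(a, b)] → w = 0.05
Rules with consequent 'high': {R1, R3} → strengths 0.05, 0.05
Aggregate via t-conorm [max(a, b)]: 0.05

0.05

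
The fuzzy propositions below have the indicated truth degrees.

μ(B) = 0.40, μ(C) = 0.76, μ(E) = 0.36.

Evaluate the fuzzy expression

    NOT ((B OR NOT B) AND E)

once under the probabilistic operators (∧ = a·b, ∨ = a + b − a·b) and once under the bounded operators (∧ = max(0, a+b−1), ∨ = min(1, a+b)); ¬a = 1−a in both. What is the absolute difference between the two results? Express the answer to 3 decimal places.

0.086

Under probabilistic:
  NOT B = 1 − 0.4000 = 0.6000
  B OR NOT B = a + b − a·b on (0.4000, 0.6000) = 0.7600
  (B OR NOT B) AND E = a·b on (0.7600, 0.3600) = 0.2736
  NOT ((B OR NOT B) AND E) = 1 − 0.2736 = 0.7264
  → value = 0.7264
Under bounded:
  NOT B = 1 − 0.40 = 0.60
  B OR NOT B = min(1, a+b) on (0.40, 0.60) = 1.00
  (B OR NOT B) AND E = max(0, a+b−1) on (1.00, 0.36) = 0.36
  NOT ((B OR NOT B) AND E) = 1 − 0.36 = 0.64
  → value = 0.6400
|0.7264 − 0.6400| = 0.086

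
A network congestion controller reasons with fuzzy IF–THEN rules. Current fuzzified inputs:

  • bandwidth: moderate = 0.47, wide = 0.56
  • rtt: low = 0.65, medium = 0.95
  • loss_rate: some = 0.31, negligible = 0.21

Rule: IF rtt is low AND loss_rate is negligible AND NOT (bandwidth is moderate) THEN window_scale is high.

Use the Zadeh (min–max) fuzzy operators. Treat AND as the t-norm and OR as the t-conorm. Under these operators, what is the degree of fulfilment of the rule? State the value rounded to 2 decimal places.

firing strength: low=0.65, negligible=0.21, ¬moderate=1−0.47=0.53; AND[min(a, b)] → w = 0.21

0.21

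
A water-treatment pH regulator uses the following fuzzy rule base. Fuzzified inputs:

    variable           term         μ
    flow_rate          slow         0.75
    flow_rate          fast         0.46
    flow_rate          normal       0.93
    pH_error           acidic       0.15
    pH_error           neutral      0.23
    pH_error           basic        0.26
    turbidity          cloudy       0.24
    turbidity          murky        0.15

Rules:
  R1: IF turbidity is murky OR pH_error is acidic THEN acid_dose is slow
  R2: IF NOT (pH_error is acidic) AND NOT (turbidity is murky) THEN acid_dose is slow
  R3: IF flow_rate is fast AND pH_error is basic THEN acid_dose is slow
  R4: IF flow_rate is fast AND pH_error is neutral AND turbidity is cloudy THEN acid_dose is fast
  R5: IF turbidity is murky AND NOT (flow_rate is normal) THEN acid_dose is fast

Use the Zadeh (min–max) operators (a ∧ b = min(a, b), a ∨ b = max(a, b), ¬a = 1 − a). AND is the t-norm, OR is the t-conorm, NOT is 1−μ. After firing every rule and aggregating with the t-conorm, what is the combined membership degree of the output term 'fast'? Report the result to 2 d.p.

0.23

R1: murky=0.15, acidic=0.15; OR[max(a, b)] → w = 0.15
R2: ¬acidic=1−0.15=0.85, ¬murky=1−0.15=0.85; AND[min(a, b)] → w = 0.85
R3: fast=0.46, basic=0.26; AND[min(a, b)] → w = 0.26
R4: fast=0.46, neutral=0.23, cloudy=0.24; AND[min(a, b)] → w = 0.23
R5: murky=0.15, ¬normal=1−0.93=0.07; AND[min(a, b)] → w = 0.07
Rules with consequent 'fast': {R4, R5} → strengths 0.23, 0.07
Aggregate via t-conorm [max(a, b)]: 0.23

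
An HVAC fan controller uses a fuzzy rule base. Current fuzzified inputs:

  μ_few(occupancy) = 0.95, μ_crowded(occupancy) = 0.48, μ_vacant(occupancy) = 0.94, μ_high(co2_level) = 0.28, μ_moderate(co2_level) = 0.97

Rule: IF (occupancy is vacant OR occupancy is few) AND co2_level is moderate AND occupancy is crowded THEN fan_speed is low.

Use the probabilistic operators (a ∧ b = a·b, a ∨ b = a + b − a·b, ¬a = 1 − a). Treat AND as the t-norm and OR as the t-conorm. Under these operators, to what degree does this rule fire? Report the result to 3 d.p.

firing strength: (vacant=0.94 OR few=0.95) = 0.9970; AND[a·b] with moderate=0.97, crowded=0.48 → w = 0.4642

0.464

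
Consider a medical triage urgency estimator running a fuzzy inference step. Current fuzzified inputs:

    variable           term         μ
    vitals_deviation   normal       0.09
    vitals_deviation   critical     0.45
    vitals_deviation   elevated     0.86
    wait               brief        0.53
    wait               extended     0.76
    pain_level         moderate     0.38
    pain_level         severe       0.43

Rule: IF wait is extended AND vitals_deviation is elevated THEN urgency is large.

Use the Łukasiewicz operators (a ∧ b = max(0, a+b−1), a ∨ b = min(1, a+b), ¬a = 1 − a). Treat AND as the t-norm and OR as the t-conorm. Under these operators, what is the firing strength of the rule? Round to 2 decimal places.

0.62

firing strength: extended=0.76, elevated=0.86; AND[max(0, a+b−1)] → w = 0.62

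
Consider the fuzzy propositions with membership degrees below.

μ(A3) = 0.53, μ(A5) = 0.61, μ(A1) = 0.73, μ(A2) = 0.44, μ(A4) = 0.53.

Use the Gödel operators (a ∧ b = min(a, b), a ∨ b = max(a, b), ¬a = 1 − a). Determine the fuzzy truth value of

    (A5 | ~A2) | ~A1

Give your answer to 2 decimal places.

0.61

~A2 = 1 − 0.44 = 0.56
A5 | ~A2 = max(a, b) on (0.61, 0.56) = 0.61
~A1 = 1 − 0.73 = 0.27
(A5 | ~A2) | ~A1 = max(a, b) on (0.61, 0.27) = 0.61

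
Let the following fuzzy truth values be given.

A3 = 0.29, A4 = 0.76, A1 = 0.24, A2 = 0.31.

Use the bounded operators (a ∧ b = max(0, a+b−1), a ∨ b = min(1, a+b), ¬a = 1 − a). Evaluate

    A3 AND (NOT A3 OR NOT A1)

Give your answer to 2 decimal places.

0.29

NOT A3 = 1 − 0.29 = 0.71
NOT A1 = 1 − 0.24 = 0.76
NOT A3 OR NOT A1 = min(1, a+b) on (0.71, 0.76) = 1.00
A3 AND (NOT A3 OR NOT A1) = max(0, a+b−1) on (0.29, 1.00) = 0.29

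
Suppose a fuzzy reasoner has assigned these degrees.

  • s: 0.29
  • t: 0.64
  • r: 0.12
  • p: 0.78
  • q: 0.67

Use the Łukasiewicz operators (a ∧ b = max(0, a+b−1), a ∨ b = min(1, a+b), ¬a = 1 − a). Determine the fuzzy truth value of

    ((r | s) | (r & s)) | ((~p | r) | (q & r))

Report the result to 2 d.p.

0.75

r | s = min(1, a+b) on (0.12, 0.29) = 0.41
r & s = max(0, a+b−1) on (0.12, 0.29) = 0.00
(r | s) | (r & s) = min(1, a+b) on (0.41, 0.00) = 0.41
~p = 1 − 0.78 = 0.22
~p | r = min(1, a+b) on (0.22, 0.12) = 0.34
q & r = max(0, a+b−1) on (0.67, 0.12) = 0.00
(~p | r) | (q & r) = min(1, a+b) on (0.34, 0.00) = 0.34
((r | s) | (r & s)) | ((~p | r) | (q & r)) = min(1, a+b) on (0.41, 0.34) = 0.75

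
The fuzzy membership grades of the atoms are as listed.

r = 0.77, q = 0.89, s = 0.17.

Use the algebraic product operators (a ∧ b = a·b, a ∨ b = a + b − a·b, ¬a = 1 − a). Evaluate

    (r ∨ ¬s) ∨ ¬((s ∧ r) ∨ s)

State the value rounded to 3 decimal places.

¬s = 1 − 0.1700 = 0.8300
r ∨ ¬s = a + b − a·b on (0.7700, 0.8300) = 0.9609
s ∧ r = a·b on (0.1700, 0.7700) = 0.1309
(s ∧ r) ∨ s = a + b − a·b on (0.1309, 0.1700) = 0.2786
¬((s ∧ r) ∨ s) = 1 − 0.2786 = 0.7214
(r ∨ ¬s) ∨ ¬((s ∧ r) ∨ s) = a + b − a·b on (0.9609, 0.7214) = 0.9891

0.989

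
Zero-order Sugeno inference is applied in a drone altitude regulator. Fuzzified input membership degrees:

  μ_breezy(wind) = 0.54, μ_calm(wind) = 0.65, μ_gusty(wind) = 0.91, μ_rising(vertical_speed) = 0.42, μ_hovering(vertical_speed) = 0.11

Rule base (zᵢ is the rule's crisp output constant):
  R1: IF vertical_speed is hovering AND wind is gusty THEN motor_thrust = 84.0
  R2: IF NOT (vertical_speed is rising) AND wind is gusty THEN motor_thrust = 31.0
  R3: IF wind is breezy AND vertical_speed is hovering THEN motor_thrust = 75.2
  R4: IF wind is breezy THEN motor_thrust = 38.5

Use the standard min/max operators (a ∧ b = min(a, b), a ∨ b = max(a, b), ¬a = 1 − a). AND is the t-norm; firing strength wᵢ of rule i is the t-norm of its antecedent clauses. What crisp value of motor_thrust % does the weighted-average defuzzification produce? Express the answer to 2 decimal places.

R1 (z=84.0): hovering=0.11, gusty=0.91; AND[min(a, b)] → w = 0.11
R2 (z=31.0): ¬rising=1−0.42=0.58, gusty=0.91; AND[min(a, b)] → w = 0.58
R3 (z=75.2): breezy=0.54, hovering=0.11; AND[min(a, b)] → w = 0.11
R4 (z=38.5): breezy=0.54 → w = 0.54
Weighted average = (0.11·84.0 + 0.58·31.0 + 0.11·75.2 + 0.54·38.5) / (0.11 + 0.58 + 0.11 + 0.54)
  = 56.2820 / 1.3400 = 42.00

42.00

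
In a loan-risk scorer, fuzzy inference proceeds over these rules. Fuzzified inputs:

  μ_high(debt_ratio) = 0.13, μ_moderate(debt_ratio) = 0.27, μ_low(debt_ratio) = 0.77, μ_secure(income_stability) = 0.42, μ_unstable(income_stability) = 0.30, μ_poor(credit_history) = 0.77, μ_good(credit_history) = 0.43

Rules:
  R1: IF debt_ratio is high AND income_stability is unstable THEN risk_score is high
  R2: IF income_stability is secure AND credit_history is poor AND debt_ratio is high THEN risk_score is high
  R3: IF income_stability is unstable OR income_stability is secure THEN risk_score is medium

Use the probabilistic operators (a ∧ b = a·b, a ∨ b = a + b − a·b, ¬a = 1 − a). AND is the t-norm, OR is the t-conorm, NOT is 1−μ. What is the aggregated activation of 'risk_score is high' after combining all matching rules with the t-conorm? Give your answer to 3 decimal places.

0.079

R1: high=0.13, unstable=0.30; AND[a·b] → w = 0.0390
R2: secure=0.42, poor=0.77, high=0.13; AND[a·b] → w = 0.0420
R3: unstable=0.30, secure=0.42; OR[a + b − a·b] → w = 0.5940
Rules with consequent 'high': {R1, R2} → strengths 0.0390, 0.0420
Aggregate via t-conorm [a + b − a·b]: 0.0794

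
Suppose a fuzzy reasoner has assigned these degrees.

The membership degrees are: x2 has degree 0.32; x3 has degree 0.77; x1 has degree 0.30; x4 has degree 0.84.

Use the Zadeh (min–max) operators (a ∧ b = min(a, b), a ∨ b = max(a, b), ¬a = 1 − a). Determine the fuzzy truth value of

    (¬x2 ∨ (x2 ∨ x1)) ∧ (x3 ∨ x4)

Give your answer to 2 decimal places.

¬x2 = 1 − 0.32 = 0.68
x2 ∨ x1 = max(a, b) on (0.32, 0.30) = 0.32
¬x2 ∨ (x2 ∨ x1) = max(a, b) on (0.68, 0.32) = 0.68
x3 ∨ x4 = max(a, b) on (0.77, 0.84) = 0.84
(¬x2 ∨ (x2 ∨ x1)) ∧ (x3 ∨ x4) = min(a, b) on (0.68, 0.84) = 0.68

0.68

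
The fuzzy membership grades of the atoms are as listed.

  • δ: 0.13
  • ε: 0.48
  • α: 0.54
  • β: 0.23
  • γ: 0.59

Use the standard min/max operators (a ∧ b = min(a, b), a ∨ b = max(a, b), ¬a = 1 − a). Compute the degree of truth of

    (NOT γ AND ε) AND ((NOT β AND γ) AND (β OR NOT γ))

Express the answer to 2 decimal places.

NOT γ = 1 − 0.59 = 0.41
NOT γ AND ε = min(a, b) on (0.41, 0.48) = 0.41
NOT β = 1 − 0.23 = 0.77
NOT β AND γ = min(a, b) on (0.77, 0.59) = 0.59
NOT γ = 1 − 0.59 = 0.41
β OR NOT γ = max(a, b) on (0.23, 0.41) = 0.41
(NOT β AND γ) AND (β OR NOT γ) = min(a, b) on (0.59, 0.41) = 0.41
(NOT γ AND ε) AND ((NOT β AND γ) AND (β OR NOT γ)) = min(a, b) on (0.41, 0.41) = 0.41

0.41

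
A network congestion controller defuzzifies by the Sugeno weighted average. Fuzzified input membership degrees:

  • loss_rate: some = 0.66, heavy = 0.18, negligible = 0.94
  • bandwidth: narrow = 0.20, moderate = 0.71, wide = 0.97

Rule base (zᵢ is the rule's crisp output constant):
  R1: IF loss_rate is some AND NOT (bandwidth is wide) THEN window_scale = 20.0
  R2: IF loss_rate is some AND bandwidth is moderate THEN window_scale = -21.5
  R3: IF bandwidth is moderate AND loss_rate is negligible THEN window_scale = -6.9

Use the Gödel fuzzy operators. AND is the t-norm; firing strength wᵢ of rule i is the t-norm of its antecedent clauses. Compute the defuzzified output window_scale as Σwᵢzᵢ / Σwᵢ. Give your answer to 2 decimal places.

-13.21

R1 (z=20.0): some=0.66, ¬wide=1−0.97=0.03; AND[min(a, b)] → w = 0.03
R2 (z=-21.5): some=0.66, moderate=0.71; AND[min(a, b)] → w = 0.66
R3 (z=-6.9): moderate=0.71, negligible=0.94; AND[min(a, b)] → w = 0.71
Weighted average = (0.03·20.0 + 0.66·-21.5 + 0.71·-6.9) / (0.03 + 0.66 + 0.71)
  = -18.4890 / 1.4000 = -13.21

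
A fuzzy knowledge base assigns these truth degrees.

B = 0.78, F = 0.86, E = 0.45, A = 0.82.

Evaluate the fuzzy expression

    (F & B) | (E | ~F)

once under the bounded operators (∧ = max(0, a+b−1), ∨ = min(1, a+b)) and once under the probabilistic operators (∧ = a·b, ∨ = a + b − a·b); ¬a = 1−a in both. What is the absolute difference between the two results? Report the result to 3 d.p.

0.156

Under bounded:
  F & B = max(0, a+b−1) on (0.86, 0.78) = 0.64
  ~F = 1 − 0.86 = 0.14
  E | ~F = min(1, a+b) on (0.45, 0.14) = 0.59
  (F & B) | (E | ~F) = min(1, a+b) on (0.64, 0.59) = 1.00
  → value = 1.0000
Under probabilistic:
  F & B = a·b on (0.8600, 0.7800) = 0.6708
  ~F = 1 − 0.8600 = 0.1400
  E | ~F = a + b − a·b on (0.4500, 0.1400) = 0.5270
  (F & B) | (E | ~F) = a + b − a·b on (0.6708, 0.5270) = 0.8443
  → value = 0.8443
|1.0000 − 0.8443| = 0.156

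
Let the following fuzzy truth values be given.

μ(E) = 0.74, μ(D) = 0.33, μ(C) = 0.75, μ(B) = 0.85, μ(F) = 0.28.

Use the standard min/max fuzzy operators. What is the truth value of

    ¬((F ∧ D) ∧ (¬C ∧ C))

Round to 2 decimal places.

0.75

F ∧ D = min(a, b) on (0.28, 0.33) = 0.28
¬C = 1 − 0.75 = 0.25
¬C ∧ C = min(a, b) on (0.25, 0.75) = 0.25
(F ∧ D) ∧ (¬C ∧ C) = min(a, b) on (0.28, 0.25) = 0.25
¬((F ∧ D) ∧ (¬C ∧ C)) = 1 − 0.25 = 0.75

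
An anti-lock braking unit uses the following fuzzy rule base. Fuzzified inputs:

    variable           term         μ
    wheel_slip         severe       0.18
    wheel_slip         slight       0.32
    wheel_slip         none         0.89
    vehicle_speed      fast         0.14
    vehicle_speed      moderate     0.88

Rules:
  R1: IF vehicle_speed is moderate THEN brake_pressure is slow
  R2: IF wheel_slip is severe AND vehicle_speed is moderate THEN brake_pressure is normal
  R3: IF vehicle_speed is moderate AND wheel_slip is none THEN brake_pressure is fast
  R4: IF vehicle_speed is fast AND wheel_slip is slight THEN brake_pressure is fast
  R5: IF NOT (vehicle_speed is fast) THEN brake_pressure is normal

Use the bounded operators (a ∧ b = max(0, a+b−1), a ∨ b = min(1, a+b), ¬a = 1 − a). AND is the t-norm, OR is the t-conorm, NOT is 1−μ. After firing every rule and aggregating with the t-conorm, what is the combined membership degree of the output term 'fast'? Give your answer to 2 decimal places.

R1: moderate=0.88 → w = 0.88
R2: severe=0.18, moderate=0.88; AND[max(0, a+b−1)] → w = 0.06
R3: moderate=0.88, none=0.89; AND[max(0, a+b−1)] → w = 0.77
R4: fast=0.14, slight=0.32; AND[max(0, a+b−1)] → w = 0.00
R5: ¬fast=1−0.14=0.86 → w = 0.86
Rules with consequent 'fast': {R3, R4} → strengths 0.77, 0.00
Aggregate via t-conorm [min(1, a+b)]: 0.77

0.77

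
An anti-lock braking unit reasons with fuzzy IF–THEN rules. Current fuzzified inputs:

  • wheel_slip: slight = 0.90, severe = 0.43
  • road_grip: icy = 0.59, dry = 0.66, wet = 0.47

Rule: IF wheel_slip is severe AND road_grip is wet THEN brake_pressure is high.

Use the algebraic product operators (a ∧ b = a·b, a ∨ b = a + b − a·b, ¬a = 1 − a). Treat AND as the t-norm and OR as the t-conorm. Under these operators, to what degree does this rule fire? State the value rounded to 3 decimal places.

0.202

firing strength: severe=0.43, wet=0.47; AND[a·b] → w = 0.2021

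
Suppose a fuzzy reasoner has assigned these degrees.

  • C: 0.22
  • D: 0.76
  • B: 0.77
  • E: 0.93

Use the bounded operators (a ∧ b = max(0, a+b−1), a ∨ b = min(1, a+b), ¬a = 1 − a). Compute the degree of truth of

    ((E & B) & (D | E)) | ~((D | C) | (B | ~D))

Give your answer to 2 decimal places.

0.70

E & B = max(0, a+b−1) on (0.93, 0.77) = 0.70
D | E = min(1, a+b) on (0.76, 0.93) = 1.00
(E & B) & (D | E) = max(0, a+b−1) on (0.70, 1.00) = 0.70
D | C = min(1, a+b) on (0.76, 0.22) = 0.98
~D = 1 − 0.76 = 0.24
B | ~D = min(1, a+b) on (0.77, 0.24) = 1.00
(D | C) | (B | ~D) = min(1, a+b) on (0.98, 1.00) = 1.00
~((D | C) | (B | ~D)) = 1 − 1.00 = 0.00
((E & B) & (D | E)) | ~((D | C) | (B | ~D)) = min(1, a+b) on (0.70, 0.00) = 0.70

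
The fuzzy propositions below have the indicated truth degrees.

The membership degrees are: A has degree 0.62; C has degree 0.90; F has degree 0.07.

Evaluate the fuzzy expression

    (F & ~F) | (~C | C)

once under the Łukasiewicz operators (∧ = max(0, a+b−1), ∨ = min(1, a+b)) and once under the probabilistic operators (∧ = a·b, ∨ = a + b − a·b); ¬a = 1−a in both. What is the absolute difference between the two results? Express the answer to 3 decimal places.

0.084

Under Łukasiewicz:
  ~F = 1 − 0.07 = 0.93
  F & ~F = max(0, a+b−1) on (0.07, 0.93) = 0.00
  ~C = 1 − 0.90 = 0.10
  ~C | C = min(1, a+b) on (0.10, 0.90) = 1.00
  (F & ~F) | (~C | C) = min(1, a+b) on (0.00, 1.00) = 1.00
  → value = 1.0000
Under probabilistic:
  ~F = 1 − 0.0700 = 0.9300
  F & ~F = a·b on (0.0700, 0.9300) = 0.0651
  ~C = 1 − 0.9000 = 0.1000
  ~C | C = a + b − a·b on (0.1000, 0.9000) = 0.9100
  (F & ~F) | (~C | C) = a + b − a·b on (0.0651, 0.9100) = 0.9159
  → value = 0.9159
|1.0000 − 0.9159| = 0.084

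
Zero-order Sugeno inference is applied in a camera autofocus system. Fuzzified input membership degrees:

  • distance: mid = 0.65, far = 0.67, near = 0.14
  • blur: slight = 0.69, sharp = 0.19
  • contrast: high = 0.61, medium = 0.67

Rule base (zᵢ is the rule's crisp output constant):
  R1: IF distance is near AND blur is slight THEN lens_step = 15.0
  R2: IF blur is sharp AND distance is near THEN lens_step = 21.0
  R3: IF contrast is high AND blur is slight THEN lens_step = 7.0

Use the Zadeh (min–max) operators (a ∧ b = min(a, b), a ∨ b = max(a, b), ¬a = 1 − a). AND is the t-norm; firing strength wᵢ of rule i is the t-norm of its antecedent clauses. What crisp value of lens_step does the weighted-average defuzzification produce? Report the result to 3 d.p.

10.461

R1 (z=15.0): near=0.14, slight=0.69; AND[min(a, b)] → w = 0.14
R2 (z=21.0): sharp=0.19, near=0.14; AND[min(a, b)] → w = 0.14
R3 (z=7.0): high=0.61, slight=0.69; AND[min(a, b)] → w = 0.61
Weighted average = (0.14·15.0 + 0.14·21.0 + 0.61·7.0) / (0.14 + 0.14 + 0.61)
  = 9.3100 / 0.8900 = 10.461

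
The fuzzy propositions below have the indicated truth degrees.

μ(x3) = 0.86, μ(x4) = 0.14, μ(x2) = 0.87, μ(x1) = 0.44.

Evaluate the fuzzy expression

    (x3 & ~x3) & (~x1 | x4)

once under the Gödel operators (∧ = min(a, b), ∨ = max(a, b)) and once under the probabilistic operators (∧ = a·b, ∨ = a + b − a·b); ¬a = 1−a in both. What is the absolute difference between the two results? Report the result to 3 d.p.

Under Gödel:
  ~x3 = 1 − 0.86 = 0.14
  x3 & ~x3 = min(a, b) on (0.86, 0.14) = 0.14
  ~x1 = 1 − 0.44 = 0.56
  ~x1 | x4 = max(a, b) on (0.56, 0.14) = 0.56
  (x3 & ~x3) & (~x1 | x4) = min(a, b) on (0.14, 0.56) = 0.14
  → value = 0.1400
Under probabilistic:
  ~x3 = 1 − 0.8600 = 0.1400
  x3 & ~x3 = a·b on (0.8600, 0.1400) = 0.1204
  ~x1 = 1 − 0.4400 = 0.5600
  ~x1 | x4 = a + b − a·b on (0.5600, 0.1400) = 0.6216
  (x3 & ~x3) & (~x1 | x4) = a·b on (0.1204, 0.6216) = 0.0748
  → value = 0.0748
|0.1400 − 0.0748| = 0.065

0.065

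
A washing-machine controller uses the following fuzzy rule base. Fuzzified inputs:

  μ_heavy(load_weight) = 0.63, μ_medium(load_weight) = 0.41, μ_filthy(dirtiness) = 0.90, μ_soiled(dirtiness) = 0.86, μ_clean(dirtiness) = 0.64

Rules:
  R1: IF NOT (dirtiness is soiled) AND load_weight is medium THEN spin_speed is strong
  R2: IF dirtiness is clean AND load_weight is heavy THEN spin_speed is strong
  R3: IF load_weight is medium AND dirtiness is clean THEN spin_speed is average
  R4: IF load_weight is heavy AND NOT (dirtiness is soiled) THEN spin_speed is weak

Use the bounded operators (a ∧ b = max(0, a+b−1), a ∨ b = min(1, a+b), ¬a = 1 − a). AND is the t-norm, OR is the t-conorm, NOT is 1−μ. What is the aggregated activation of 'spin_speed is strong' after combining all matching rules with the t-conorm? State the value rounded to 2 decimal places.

R1: ¬soiled=1−0.86=0.14, medium=0.41; AND[max(0, a+b−1)] → w = 0.00
R2: clean=0.64, heavy=0.63; AND[max(0, a+b−1)] → w = 0.27
R3: medium=0.41, clean=0.64; AND[max(0, a+b−1)] → w = 0.05
R4: heavy=0.63, ¬soiled=1−0.86=0.14; AND[max(0, a+b−1)] → w = 0.00
Rules with consequent 'strong': {R1, R2} → strengths 0.00, 0.27
Aggregate via t-conorm [min(1, a+b)]: 0.27

0.27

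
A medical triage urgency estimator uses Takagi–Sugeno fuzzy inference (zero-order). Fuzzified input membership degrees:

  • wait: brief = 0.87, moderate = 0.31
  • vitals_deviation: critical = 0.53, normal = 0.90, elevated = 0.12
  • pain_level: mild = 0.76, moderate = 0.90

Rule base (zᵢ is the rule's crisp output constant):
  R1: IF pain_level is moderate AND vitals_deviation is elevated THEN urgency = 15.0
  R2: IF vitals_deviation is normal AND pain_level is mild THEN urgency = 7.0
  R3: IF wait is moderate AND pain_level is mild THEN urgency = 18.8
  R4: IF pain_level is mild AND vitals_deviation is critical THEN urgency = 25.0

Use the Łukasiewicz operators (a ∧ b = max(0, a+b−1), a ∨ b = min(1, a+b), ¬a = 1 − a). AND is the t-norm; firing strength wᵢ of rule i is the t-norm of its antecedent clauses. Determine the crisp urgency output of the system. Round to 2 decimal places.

12.97

R1 (z=15.0): moderate=0.90, elevated=0.12; AND[max(0, a+b−1)] → w = 0.02
R2 (z=7.0): normal=0.90, mild=0.76; AND[max(0, a+b−1)] → w = 0.66
R3 (z=18.8): moderate=0.31, mild=0.76; AND[max(0, a+b−1)] → w = 0.07
R4 (z=25.0): mild=0.76, critical=0.53; AND[max(0, a+b−1)] → w = 0.29
Weighted average = (0.02·15.0 + 0.66·7.0 + 0.07·18.8 + 0.29·25.0) / (0.02 + 0.66 + 0.07 + 0.29)
  = 13.4860 / 1.0400 = 12.97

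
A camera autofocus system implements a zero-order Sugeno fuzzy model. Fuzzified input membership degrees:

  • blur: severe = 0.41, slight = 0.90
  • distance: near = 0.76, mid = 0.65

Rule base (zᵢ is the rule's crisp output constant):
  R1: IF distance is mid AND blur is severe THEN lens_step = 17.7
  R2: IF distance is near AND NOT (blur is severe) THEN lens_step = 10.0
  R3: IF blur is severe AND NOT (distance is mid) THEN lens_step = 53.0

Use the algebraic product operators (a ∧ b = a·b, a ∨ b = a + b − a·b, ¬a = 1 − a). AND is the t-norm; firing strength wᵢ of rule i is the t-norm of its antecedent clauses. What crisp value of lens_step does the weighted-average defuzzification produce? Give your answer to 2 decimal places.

R1 (z=17.7): mid=0.65, severe=0.41; AND[a·b] → w = 0.2665
R2 (z=10.0): near=0.76, ¬severe=1−0.41=0.59; AND[a·b] → w = 0.4484
R3 (z=53.0): severe=0.41, ¬mid=1−0.65=0.35; AND[a·b] → w = 0.1435
Weighted average = (0.2665·17.7 + 0.4484·10.0 + 0.1435·53.0) / (0.2665 + 0.4484 + 0.1435)
  = 16.8066 / 0.8584 = 19.58

19.58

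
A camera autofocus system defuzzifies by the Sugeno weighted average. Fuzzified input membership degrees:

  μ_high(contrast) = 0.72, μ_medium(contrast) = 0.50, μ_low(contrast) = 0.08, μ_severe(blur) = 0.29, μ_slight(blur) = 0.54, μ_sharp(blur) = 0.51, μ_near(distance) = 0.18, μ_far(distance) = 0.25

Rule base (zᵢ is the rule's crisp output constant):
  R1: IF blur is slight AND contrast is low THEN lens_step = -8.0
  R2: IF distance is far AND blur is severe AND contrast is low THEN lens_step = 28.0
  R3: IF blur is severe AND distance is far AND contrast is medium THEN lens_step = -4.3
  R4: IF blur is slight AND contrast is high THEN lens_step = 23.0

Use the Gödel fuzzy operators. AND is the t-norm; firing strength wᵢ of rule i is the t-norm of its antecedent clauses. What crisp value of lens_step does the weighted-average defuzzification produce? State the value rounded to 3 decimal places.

13.626

R1 (z=-8.0): slight=0.54, low=0.08; AND[min(a, b)] → w = 0.08
R2 (z=28.0): far=0.25, severe=0.29, low=0.08; AND[min(a, b)] → w = 0.08
R3 (z=-4.3): severe=0.29, far=0.25, medium=0.50; AND[min(a, b)] → w = 0.25
R4 (z=23.0): slight=0.54, high=0.72; AND[min(a, b)] → w = 0.54
Weighted average = (0.08·-8.0 + 0.08·28.0 + 0.25·-4.3 + 0.54·23.0) / (0.08 + 0.08 + 0.25 + 0.54)
  = 12.9450 / 0.9500 = 13.626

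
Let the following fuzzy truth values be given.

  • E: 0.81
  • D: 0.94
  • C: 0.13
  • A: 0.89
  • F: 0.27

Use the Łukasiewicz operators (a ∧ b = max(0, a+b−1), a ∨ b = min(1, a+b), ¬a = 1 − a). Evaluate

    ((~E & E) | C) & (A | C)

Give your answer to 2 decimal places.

0.13

~E = 1 − 0.81 = 0.19
~E & E = max(0, a+b−1) on (0.19, 0.81) = 0.00
(~E & E) | C = min(1, a+b) on (0.00, 0.13) = 0.13
A | C = min(1, a+b) on (0.89, 0.13) = 1.00
((~E & E) | C) & (A | C) = max(0, a+b−1) on (0.13, 1.00) = 0.13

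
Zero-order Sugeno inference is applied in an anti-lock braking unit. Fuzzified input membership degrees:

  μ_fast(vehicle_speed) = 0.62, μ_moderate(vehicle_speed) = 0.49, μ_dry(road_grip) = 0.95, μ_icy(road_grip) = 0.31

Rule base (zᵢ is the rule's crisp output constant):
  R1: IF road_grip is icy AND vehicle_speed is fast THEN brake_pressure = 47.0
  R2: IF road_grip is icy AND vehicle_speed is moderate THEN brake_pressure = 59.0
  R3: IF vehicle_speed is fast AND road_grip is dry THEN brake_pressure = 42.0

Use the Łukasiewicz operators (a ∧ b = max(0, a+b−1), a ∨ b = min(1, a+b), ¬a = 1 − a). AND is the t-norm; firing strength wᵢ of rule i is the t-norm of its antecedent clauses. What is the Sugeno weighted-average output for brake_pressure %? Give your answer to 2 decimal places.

42.00

R1 (z=47.0): icy=0.31, fast=0.62; AND[max(0, a+b−1)] → w = 0.00
R2 (z=59.0): icy=0.31, moderate=0.49; AND[max(0, a+b−1)] → w = 0.00
R3 (z=42.0): fast=0.62, dry=0.95; AND[max(0, a+b−1)] → w = 0.57
Weighted average = (0.00·47.0 + 0.00·59.0 + 0.57·42.0) / (0.00 + 0.00 + 0.57)
  = 23.9400 / 0.5700 = 42.00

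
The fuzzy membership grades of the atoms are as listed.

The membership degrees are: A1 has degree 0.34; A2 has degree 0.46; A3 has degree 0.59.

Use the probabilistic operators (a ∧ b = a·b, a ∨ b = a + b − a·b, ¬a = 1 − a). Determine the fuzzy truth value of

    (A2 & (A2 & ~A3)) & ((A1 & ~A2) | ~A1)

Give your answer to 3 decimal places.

0.063

~A3 = 1 − 0.5900 = 0.4100
A2 & ~A3 = a·b on (0.4600, 0.4100) = 0.1886
A2 & (A2 & ~A3) = a·b on (0.4600, 0.1886) = 0.0868
~A2 = 1 − 0.4600 = 0.5400
A1 & ~A2 = a·b on (0.3400, 0.5400) = 0.1836
~A1 = 1 − 0.3400 = 0.6600
(A1 & ~A2) | ~A1 = a + b − a·b on (0.1836, 0.6600) = 0.7224
(A2 & (A2 & ~A3)) & ((A1 & ~A2) | ~A1) = a·b on (0.0868, 0.7224) = 0.0627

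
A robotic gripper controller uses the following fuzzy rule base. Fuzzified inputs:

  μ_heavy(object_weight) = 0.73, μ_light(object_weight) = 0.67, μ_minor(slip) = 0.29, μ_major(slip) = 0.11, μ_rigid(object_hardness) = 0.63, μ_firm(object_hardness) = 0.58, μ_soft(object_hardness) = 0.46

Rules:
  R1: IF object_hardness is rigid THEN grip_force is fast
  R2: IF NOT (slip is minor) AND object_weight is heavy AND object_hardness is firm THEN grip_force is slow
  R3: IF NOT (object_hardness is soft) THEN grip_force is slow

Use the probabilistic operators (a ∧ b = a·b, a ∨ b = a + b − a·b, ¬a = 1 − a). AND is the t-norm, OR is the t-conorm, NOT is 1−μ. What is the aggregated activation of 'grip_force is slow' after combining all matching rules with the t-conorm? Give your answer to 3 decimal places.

R1: rigid=0.63 → w = 0.6300
R2: ¬minor=1−0.29=0.71, heavy=0.73, firm=0.58; AND[a·b] → w = 0.3006
R3: ¬soft=1−0.46=0.54 → w = 0.5400
Rules with consequent 'slow': {R2, R3} → strengths 0.3006, 0.5400
Aggregate via t-conorm [a + b − a·b]: 0.6783

0.678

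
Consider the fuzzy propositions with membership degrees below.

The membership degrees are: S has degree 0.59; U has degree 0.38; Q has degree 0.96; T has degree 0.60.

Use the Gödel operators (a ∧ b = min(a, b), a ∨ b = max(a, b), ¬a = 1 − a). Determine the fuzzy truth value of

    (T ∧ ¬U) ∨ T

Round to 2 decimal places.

¬U = 1 − 0.38 = 0.62
T ∧ ¬U = min(a, b) on (0.60, 0.62) = 0.60
(T ∧ ¬U) ∨ T = max(a, b) on (0.60, 0.60) = 0.60

0.60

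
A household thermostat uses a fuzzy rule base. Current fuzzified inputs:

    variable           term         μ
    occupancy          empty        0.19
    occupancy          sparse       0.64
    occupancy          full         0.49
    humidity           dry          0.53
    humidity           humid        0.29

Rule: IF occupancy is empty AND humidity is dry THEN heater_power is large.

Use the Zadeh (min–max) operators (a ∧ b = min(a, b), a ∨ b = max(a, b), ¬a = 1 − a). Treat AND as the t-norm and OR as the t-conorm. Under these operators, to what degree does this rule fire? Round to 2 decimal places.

firing strength: empty=0.19, dry=0.53; AND[min(a, b)] → w = 0.19

0.19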